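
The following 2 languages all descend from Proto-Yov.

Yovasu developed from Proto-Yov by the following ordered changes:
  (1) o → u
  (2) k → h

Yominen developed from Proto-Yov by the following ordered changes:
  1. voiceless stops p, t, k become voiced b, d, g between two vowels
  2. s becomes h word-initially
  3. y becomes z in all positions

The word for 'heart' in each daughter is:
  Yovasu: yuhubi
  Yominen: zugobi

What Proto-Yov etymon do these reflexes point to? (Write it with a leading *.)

Position 3: Yovasu has h, Yominen has g. Taking the neighbouring segments as reconstructed: Yovasu h could go back to *k or *h; Yominen g could go back to *k or *g — the one source consistent with every daughter is *k.
Position 4: Yovasu has u, Yominen has o. Yominen preserves o here (none of its changes turn any other segment into o), so the proto-segment is *o.
Continuing position by position gives *yukobi; check it forward:
Yovasu: *yukobi
  yukobi → yukubi   [vowel merger]
  yukubi → yuhubi   [unconditioned shift]
  giving Yovasu yuhubi.
Yominen: *yukobi
  yukobi → yugobi   [intervocalic voicing]
  yugobi (rule 2 does not apply)
  yugobi → zugobi   [unconditioned shift]
  giving Yominen zugobi.
*yukobi is the unique common source.

*yukobi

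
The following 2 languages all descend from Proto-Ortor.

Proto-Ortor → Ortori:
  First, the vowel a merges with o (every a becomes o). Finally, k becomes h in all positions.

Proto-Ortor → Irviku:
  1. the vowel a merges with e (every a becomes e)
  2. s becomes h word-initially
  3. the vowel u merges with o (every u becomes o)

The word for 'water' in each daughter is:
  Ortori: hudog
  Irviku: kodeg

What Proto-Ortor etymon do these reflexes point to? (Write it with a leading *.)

Position 1: Ortori has h, Irviku has k. Irviku preserves k here (none of its changes turn any other segment into k), so the proto-segment is *k.
Position 2: Ortori has u, Irviku has o. Ortori preserves u here (none of its changes turn any other segment into u), so the proto-segment is *u.
Verify the candidate proto-form against each daughter:
Ortori: *kudag
  kudag → kudog   [vowel merger]
  kudog → hudog   [unconditioned shift]
  giving Ortori hudog.
Irviku: *kudag
  kudag → kudeg   [vowel merger]
  kudeg (rule 2 does not apply)
  kudeg → kodeg   [vowel merger]
  giving Irviku kodeg.
No other proto-form is consistent with every reflex, so the reconstruction is *kudag.

*kudag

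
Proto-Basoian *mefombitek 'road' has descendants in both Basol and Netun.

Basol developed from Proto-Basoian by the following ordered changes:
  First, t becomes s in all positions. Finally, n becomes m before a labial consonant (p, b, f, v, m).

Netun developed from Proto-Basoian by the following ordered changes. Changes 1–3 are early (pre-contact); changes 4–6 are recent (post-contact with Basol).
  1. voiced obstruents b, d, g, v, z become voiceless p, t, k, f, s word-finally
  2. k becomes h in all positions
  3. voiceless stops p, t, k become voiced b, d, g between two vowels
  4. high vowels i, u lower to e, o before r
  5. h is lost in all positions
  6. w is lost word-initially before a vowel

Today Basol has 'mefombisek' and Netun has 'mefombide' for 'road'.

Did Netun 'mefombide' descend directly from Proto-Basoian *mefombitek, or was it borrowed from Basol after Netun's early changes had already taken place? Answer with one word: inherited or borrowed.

If inherited, *mefombitek would pass through all of Netun's changes:
Netun: start from *mefombitek.
  rule 1: no change — mefombitek
  rule 2 (unconditioned shift): mefombitek → mefombiteh
  rule 3 (intervocalic voicing): mefombiteh → mefombideh
  rule 4: no change — mefombideh
  rule 5 (h-loss): mefombideh → mefombide
  rule 6: no change — mefombide
  ⇒ Netun mefombide
If borrowed from Basol 'mefombisek' after the early changes, it would undergo only the recent ones:
  rule 4 (pre-rhotic lowering): no change (mefombisek)
  rule 5 (h-loss): no change (mefombisek)
  rule 6 (glide loss): no change (mefombisek)
  ⇒ as a loan: mefombisek
Netun 'mefombide' matches the inherited outcome exactly, so it is an inherited cognate, not a loan.

inherited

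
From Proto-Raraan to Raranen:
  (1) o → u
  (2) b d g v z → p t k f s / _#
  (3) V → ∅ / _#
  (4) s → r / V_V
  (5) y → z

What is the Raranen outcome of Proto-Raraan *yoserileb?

Raranen: *yoserileb > yuserileb > yuserilep > yurerilep > zurerilep  (by vowel merger, final devoicing, rhotacism, unconditioned shift)

zurerilep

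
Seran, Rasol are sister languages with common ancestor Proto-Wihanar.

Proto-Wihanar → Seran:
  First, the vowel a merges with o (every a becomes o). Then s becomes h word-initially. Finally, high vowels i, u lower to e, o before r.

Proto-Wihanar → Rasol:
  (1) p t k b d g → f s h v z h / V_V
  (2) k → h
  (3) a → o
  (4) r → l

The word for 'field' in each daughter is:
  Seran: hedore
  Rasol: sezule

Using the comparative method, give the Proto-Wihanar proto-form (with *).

Position 1: Seran has h, Rasol has s. Taking the neighbouring segments as reconstructed: Seran h could go back to *s or *h; Rasol s can only go back to *s — the one source consistent with every daughter is *s.
Position 3: Seran has d, Rasol has z. Seran preserves d here (none of its changes turn any other segment into d), so the proto-segment is *d.
Continuing position by position gives *sedure; check it forward:
Seran: *sedure > hedure > hedore  (by debuccalisation, pre-rhotic lowering)
Rasol: start from *sedure.
  rule 1 (intervocalic lenition): sedure → sezure
  rule 2: no change — sezure
  rule 3: no change — sezure
  rule 4 (unconditioned shift): sezure → sezule
  ⇒ Rasol sezule
No other proto-form is consistent with every reflex, so the reconstruction is *sedure.

*sedure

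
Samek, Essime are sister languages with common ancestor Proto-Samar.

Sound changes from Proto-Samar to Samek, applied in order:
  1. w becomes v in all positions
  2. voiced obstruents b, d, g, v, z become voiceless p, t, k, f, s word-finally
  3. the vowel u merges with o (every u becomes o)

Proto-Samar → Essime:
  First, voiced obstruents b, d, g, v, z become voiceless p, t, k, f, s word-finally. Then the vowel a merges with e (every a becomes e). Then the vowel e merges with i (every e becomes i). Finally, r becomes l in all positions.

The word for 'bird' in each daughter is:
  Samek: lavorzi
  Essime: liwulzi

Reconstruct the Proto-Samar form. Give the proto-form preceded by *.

Position 3: Samek has v, Essime has w. Essime preserves w here (none of its changes turn any other segment into w), so the proto-segment is *w.
Position 4: Samek has o, Essime has u. Essime preserves u here (none of its changes turn any other segment into u), so the proto-segment is *u.
Position 2: Samek has a, Essime has i. Samek preserves a here (none of its changes turn any other segment into a), so the proto-segment is *a.
This points to *lawurzi. Verify forward in each daughter:
Samek: *lawurzi
  lawurzi → lavurzi   [unconditioned shift]
  lavurzi (rule 2 does not apply)
  lavurzi → lavorzi   [vowel merger]
  giving Samek lavorzi.
Essime: start from *lawurzi.
  rule 1: no change — lawurzi
  rule 2 (vowel merger): lawurzi → lewurzi
  rule 3 (vowel merger): lewurzi → liwurzi
  rule 4 (unconditioned shift): liwurzi → liwulzi
  ⇒ Essime liwulzi
Only *lawurzi yields all of Samek lavorzi, Essime liwulzi.

*lawurzi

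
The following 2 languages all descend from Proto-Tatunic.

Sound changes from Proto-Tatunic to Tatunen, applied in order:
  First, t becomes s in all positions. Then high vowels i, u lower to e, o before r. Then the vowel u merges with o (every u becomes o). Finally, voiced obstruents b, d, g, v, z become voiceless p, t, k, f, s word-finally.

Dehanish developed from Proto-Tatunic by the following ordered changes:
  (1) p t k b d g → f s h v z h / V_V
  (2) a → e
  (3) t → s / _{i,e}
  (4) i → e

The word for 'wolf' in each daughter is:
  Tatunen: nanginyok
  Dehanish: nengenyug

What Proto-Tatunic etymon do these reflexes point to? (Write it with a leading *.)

*nanginyug

Position 9: Tatunen has k, Dehanish has g. Dehanish preserves g here (none of its changes turn any other segment into g), so the proto-segment is *g.
Position 5: Tatunen has i, Dehanish has e. Tatunen preserves i here (none of its changes turn any other segment into i), so the proto-segment is *i.
Verify the candidate proto-form against each daughter:
Tatunen: *nanginyug
  nanginyug (rule 1 does not apply)
  nanginyug (rule 2 does not apply)
  nanginyug → nanginyog   [vowel merger]
  nanginyog → nanginyok   [final devoicing]
  giving Tatunen nanginyok.
Dehanish: *nanginyug > nenginyug > nengenyug  (by vowel merger, vowel merger)
*nanginyug is the unique common source.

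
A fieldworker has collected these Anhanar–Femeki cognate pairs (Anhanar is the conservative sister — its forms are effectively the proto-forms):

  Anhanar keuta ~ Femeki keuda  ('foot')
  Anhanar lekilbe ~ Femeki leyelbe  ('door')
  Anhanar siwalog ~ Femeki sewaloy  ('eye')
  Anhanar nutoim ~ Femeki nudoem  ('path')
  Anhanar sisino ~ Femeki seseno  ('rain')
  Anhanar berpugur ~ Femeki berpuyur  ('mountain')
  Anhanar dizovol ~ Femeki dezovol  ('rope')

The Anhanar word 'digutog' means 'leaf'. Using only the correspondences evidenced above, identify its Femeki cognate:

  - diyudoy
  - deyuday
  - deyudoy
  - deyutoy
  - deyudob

lekilbe ~ leyelbe, siwalog ~ sewaloy — Anhanar i corresponds to Femeki e after a consonant, before a consonant other than r, m, n, p, b, f, v.
berpugur ~ berpuyur — Anhanar g corresponds to Femeki y between vowels (before a back vowel).
nutoim ~ nudoem — Anhanar t corresponds to Femeki d between vowels (before a back vowel).
siwalog ~ sewaloy — Anhanar g corresponds to Femeki y word-finally.
Applying these to Anhanar 'digutog':
  digutog → degutog   (i→e after a consonant, before a consonant other than r, m, n, p, b, f, v)
  degutog → deyutog   (g→y between vowels (before a back vowel))
  deyutog → deyudog   (t→d between vowels (before a back vowel))
  deyudog → deyudoy   (g→y word-finally)
So the Femeki cognate is 'deyudoy'.

deyudoy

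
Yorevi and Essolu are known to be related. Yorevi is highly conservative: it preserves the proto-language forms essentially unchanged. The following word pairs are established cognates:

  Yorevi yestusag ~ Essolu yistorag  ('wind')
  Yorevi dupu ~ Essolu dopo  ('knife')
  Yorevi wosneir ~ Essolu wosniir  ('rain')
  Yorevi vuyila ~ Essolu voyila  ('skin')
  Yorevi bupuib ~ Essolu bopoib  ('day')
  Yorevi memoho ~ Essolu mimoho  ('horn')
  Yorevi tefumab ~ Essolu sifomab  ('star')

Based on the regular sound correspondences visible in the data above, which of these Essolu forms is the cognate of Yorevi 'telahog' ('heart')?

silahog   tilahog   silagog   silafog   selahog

silahog

tefumab ~ sifomab — Yorevi t corresponds to Essolu s word-initially before a front vowel.
yestusag ~ yistorag — Yorevi e corresponds to Essolu i after a consonant, before a consonant other than r, m, n, p, b, f, v.
Applying these to Yorevi 'telahog':
  telahog → selahog   (t→s word-initially before a front vowel)
  selahog → silahog   (e→i after a consonant, before a consonant other than r, m, n, p, b, f, v)
So the Essolu cognate is 'silahog'.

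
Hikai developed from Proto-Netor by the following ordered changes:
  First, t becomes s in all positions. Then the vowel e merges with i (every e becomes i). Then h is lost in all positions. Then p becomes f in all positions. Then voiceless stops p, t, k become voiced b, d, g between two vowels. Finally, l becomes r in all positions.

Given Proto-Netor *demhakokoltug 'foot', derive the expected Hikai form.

Hikai: *demhakokoltug
  demhakokoltug → demhakokolsug   [unconditioned shift]
  demhakokolsug → dimhakokolsug   [vowel merger]
  dimhakokolsug → dimakokolsug   [h-loss]
  dimakokolsug (rule 4 does not apply)
  dimakokolsug → dimagogolsug   [intervocalic voicing]
  dimagogolsug → dimagogorsug   [unconditioned shift]
  giving Hikai dimagogorsug.

dimagogorsug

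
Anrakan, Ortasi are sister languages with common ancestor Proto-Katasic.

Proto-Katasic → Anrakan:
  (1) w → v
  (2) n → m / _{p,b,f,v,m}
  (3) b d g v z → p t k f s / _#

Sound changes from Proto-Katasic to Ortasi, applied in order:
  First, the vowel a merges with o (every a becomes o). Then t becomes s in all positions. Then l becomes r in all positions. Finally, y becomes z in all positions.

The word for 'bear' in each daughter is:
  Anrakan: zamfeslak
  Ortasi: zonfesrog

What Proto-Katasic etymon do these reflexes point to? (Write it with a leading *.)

*zanfeslag

Position 9: Anrakan has k, Ortasi has g. Ortasi preserves g here (none of its changes turn any other segment into g), so the proto-segment is *g.
Position 8: Anrakan has a, Ortasi has o. Anrakan preserves a here (none of its changes turn any other segment into a), so the proto-segment is *a.
Position 2: Anrakan has a, Ortasi has o. Anrakan preserves a here (none of its changes turn any other segment into a), so the proto-segment is *a.
This points to *zanfeslag. Verify forward in each daughter:
Anrakan: *zanfeslag
  zanfeslag (rule 1 does not apply)
  zanfeslag → zamfeslag   [nasal place assimilation]
  zamfeslag → zamfeslak   [final devoicing]
  giving Anrakan zamfeslak.
Ortasi: *zanfeslag
  zanfeslag → zonfeslog   [vowel merger]
  zonfeslog (rule 2 does not apply)
  zonfeslog → zonfesrog   [unconditioned shift]
  zonfesrog (rule 4 does not apply)
  giving Ortasi zonfesrog.
*zanfeslag is the unique common source.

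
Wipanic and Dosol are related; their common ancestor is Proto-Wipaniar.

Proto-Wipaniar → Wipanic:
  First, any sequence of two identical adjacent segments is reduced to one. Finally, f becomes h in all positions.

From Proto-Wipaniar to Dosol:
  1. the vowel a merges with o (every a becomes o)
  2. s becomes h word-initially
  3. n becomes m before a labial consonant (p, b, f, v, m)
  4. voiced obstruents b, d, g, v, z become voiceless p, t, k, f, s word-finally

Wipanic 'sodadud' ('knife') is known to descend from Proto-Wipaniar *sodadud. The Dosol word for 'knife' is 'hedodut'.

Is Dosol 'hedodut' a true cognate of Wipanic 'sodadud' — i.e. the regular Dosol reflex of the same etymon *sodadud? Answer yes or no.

no

Derive the expected Dosol reflex of *sodadud:
Dosol: *sodadud
  sodadud → sododud   [vowel merger]
  sododud → hododud   [debuccalisation]
  hododud (rule 3 does not apply)
  hododud → hododut   [final devoicing]
  giving Dosol hododut.
The regular Dosol reflex would be 'hododut', but the attested form is 'hedodut'. The correspondence is irregular, so they are not cognates (the Dosol form has a different source).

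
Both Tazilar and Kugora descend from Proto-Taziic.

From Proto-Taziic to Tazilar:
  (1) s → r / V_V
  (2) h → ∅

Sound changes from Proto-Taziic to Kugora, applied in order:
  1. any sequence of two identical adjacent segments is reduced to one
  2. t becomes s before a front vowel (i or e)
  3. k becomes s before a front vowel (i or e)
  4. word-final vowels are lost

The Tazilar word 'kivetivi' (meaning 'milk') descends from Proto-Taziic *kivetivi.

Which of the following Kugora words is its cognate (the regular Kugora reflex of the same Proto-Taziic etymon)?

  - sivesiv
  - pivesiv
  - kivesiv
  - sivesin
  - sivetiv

sivesiv

Kugora: start from *kivetivi.
  rule 1: no change — kivetivi
  rule 2 (palatalisation): kivetivi → kivesivi
  rule 3 (palatalisation): kivesivi → sivesivi
  rule 4 (apocope): sivesivi → sivesiv
  ⇒ Kugora sivesiv
Among the options, 'sivesiv' alone shows every Kugora change applied in order.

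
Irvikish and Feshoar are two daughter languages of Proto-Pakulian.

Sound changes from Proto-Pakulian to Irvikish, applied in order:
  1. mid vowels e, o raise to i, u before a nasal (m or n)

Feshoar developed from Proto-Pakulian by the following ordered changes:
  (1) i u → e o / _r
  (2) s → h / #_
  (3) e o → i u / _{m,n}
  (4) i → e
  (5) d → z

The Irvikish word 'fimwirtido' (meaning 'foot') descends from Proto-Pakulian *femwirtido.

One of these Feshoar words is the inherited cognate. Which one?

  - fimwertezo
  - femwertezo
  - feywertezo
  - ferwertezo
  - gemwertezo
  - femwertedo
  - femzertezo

Feshoar: *femwirtido
  femwirtido → femwertido   [pre-rhotic lowering]
  femwertido (rule 2 does not apply)
  femwertido → fimwertido   [pre-nasal raising]
  fimwertido → femwertedo   [vowel merger]
  femwertedo → femwertezo   [unconditioned shift]
  giving Feshoar femwertezo.

femwertezo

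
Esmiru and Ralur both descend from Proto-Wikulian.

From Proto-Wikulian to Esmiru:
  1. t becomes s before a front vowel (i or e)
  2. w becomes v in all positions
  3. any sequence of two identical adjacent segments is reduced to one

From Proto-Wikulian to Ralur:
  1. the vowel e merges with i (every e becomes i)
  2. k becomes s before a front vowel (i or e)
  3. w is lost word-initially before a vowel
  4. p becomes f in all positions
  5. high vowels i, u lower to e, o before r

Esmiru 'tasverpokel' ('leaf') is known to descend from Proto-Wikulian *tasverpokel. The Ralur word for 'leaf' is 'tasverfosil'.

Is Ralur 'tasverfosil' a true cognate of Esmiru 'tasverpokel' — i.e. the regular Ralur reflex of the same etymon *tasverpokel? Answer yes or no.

yes

Derive the expected Ralur reflex of *tasverpokel:
Ralur: start from *tasverpokel.
  rule 1 (vowel merger): tasverpokel → tasvirpokil
  rule 2 (palatalisation): tasvirpokil → tasvirposil
  rule 3: no change — tasvirposil
  rule 4 (unconditioned shift): tasvirposil → tasvirfosil
  rule 5 (pre-rhotic lowering): tasvirfosil → tasverfosil
  ⇒ Ralur tasverfosil
Ralur 'tasverfosil' matches the regular reflex exactly, so the pair is cognate.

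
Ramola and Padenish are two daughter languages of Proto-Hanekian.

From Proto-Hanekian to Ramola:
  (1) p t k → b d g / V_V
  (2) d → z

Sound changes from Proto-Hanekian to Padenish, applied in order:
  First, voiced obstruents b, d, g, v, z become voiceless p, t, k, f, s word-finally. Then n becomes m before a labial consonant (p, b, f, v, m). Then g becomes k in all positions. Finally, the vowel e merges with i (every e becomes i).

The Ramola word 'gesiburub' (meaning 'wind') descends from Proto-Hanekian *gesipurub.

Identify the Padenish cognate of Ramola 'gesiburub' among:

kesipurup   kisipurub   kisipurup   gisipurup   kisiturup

Padenish: start from *gesipurub.
  rule 1 (final devoicing): gesipurub → gesipurup
  rule 2: no change — gesipurup
  rule 3 (unconditioned shift): gesipurup → kesipurup
  rule 4 (vowel merger): kesipurup → kisipurup
  ⇒ Padenish kisipurup
The other candidates each miss or misapply at least one Padenish change.

kisipurup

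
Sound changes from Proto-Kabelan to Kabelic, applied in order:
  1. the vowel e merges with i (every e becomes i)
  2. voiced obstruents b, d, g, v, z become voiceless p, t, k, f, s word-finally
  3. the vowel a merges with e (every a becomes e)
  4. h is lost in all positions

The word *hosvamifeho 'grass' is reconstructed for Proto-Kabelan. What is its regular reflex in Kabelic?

Kabelic: start from *hosvamifeho.
  rule 1 (vowel merger): hosvamifeho → hosvamifiho
  rule 2: no change — hosvamifiho
  rule 3 (vowel merger): hosvamifiho → hosvemifiho
  rule 4 (h-loss): hosvemifiho → osvemifio
  ⇒ Kabelic osvemifio

osvemifio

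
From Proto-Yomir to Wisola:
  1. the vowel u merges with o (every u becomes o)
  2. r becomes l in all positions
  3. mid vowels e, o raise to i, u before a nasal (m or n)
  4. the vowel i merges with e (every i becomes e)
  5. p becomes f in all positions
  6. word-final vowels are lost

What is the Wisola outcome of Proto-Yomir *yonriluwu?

yunlelow

Wisola: *yonriluwu > yonrilowo > yonlilowo > yunlilowo > yunlelowo > yunlelow  (by vowel merger, unconditioned shift, pre-nasal raising, vowel merger, apocope)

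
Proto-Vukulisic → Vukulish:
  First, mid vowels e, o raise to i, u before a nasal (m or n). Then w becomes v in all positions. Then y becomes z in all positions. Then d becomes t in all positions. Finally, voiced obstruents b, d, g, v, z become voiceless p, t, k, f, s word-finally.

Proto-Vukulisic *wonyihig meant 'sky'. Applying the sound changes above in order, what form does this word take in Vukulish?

Vukulish: *wonyihig > wunyihig > vunyihig > vunzihig > vunzihik  (by pre-nasal raising, unconditioned shift, unconditioned shift, final devoicing)

vunzihik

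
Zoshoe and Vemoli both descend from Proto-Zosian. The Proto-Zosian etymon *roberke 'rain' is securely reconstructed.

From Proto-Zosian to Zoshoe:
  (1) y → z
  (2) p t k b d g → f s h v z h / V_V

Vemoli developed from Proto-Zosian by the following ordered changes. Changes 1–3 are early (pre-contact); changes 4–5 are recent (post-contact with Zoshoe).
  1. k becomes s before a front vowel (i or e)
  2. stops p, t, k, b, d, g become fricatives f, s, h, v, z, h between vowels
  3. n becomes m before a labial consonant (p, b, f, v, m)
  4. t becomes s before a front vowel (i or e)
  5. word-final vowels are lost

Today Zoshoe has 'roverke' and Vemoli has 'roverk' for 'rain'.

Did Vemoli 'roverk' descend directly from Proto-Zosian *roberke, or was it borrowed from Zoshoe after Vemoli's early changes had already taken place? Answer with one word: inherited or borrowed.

borrowed

If inherited, *roberke would pass through all of Vemoli's changes:
Vemoli: start from *roberke.
  rule 1 (palatalisation): roberke → roberse
  rule 2 (intervocalic lenition): roberse → roverse
  rule 3: no change — roverse
  rule 4: no change — roverse
  rule 5 (apocope): roverse → rovers
  ⇒ Vemoli rovers
If borrowed from Zoshoe 'roverke' after the early changes, it would undergo only the recent ones:
  rule 4 (palatalisation): no change (roverke)
  rule 5 (apocope): roverke → roverk
  ⇒ as a loan: roverk
Vemoli 'roverk' matches the loan outcome 'roverk', not the inherited 'rovers' — it skipped the early Vemoli changes, so it was borrowed from Zoshoe.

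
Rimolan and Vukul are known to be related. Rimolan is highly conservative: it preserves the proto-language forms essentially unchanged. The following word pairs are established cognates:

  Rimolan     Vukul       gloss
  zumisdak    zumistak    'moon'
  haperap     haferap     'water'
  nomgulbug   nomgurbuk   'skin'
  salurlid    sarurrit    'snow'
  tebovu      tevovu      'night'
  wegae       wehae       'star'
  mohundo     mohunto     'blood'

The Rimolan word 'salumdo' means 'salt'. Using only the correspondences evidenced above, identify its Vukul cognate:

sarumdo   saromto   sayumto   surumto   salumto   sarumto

sarumto

salurlid ~ sarurrit — Rimolan l corresponds to Vukul r between vowels (before a back vowel).
mohundo ~ mohunto — Rimolan d corresponds to Vukul t after a consonant, before a back vowel.
Applying these to Rimolan 'salumdo':
  salumdo → sarumdo   (l→r between vowels (before a back vowel))
  sarumdo → sarumto   (d→t after a consonant, before a back vowel)
So the Vukul cognate is 'sarumto'.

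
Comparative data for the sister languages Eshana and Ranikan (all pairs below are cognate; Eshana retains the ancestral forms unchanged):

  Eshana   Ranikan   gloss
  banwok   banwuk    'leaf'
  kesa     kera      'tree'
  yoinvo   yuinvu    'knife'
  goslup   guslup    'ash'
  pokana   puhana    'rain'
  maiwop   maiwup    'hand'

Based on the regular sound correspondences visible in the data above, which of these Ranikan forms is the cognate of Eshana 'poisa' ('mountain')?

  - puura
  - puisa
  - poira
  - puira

yoinvo ~ yuinvu — Eshana o corresponds to Ranikan u after a consonant, before a front vowel.
kesa ~ kera — Eshana s corresponds to Ranikan r between vowels (before a back vowel).
Applying these to Eshana 'poisa':
  poisa → puisa   (o→u after a consonant, before a front vowel)
  puisa → puira   (s→r between vowels (before a back vowel))
So the Ranikan cognate is 'puira'.

puira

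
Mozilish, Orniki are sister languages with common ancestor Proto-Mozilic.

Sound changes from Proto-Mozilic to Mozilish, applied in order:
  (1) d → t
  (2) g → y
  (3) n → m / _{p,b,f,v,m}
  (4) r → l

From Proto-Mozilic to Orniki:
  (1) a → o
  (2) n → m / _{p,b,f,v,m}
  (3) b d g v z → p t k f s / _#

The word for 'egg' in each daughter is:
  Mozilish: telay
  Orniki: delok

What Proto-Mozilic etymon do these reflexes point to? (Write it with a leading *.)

Position 1: Mozilish has t, Orniki has d. Orniki preserves d here (none of its changes turn any other segment into d), so the proto-segment is *d.
Position 5: Mozilish has y, Orniki has k. Taking the neighbouring segments as reconstructed: Mozilish y could go back to *g or *y; Orniki k could go back to *k or *g — the one source consistent with every daughter is *g.
Position 4: Mozilish has a, Orniki has o. Mozilish preserves a here (none of its changes turn any other segment into a), so the proto-segment is *a.
The remaining positions agree across the daughters. Check the candidate against every language:
Mozilish: start from *delag.
  rule 1 (unconditioned shift): delag → telag
  rule 2 (unconditioned shift): telag → telay
  rule 3: no change — telay
  rule 4: no change — telay
  ⇒ Mozilish telay
Orniki: *delag > delog > delok  (by vowel merger, final devoicing)
*delag is the unique common source.

*delag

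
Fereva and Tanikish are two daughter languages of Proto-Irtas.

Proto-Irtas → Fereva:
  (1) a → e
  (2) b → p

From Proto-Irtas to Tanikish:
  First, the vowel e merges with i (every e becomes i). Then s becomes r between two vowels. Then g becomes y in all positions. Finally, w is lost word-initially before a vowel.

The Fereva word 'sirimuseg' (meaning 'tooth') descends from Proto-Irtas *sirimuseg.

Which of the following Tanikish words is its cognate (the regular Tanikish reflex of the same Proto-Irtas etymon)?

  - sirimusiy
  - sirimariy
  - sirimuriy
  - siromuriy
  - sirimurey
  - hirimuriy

sirimuriy

Tanikish: *sirimuseg
  sirimuseg → sirimusig   [vowel merger]
  sirimusig → sirimurig   [rhotacism]
  sirimurig → sirimuriy   [unconditioned shift]
  sirimuriy (rule 4 does not apply)
  giving Tanikish sirimuriy.
Among the options, 'sirimuriy' alone shows every Tanikish change applied in order.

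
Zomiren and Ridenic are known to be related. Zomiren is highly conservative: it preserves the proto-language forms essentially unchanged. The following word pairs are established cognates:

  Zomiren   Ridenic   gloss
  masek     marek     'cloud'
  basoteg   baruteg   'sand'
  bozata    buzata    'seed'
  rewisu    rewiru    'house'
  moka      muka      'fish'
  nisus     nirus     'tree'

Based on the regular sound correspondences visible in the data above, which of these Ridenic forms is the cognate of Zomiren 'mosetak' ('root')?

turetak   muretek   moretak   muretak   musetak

basoteg ~ baruteg, bozata ~ buzata — Zomiren o corresponds to Ridenic u after a consonant, before a consonant other than r, m, n, p, b, f, v.
masek ~ marek — Zomiren s corresponds to Ridenic r between vowels (before a front vowel).
Applying these to Zomiren 'mosetak':
  mosetak → musetak   (o→u after a consonant, before a consonant other than r, m, n, p, b, f, v)
  musetak → muretak   (s→r between vowels (before a front vowel))
So the Ridenic cognate is 'muretak'.

muretak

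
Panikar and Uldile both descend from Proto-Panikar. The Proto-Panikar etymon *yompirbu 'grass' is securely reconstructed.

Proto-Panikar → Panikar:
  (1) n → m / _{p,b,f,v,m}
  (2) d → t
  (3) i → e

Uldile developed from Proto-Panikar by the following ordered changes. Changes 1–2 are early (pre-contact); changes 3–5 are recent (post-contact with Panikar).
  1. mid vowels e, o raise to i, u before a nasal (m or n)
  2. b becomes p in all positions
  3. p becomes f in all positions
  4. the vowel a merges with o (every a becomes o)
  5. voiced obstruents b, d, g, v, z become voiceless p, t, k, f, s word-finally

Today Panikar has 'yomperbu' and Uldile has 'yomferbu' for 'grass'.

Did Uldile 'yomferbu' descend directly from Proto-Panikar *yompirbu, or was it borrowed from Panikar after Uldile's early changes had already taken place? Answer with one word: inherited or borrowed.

borrowed

If inherited, *yompirbu would pass through all of Uldile's changes:
Uldile: *yompirbu
  yompirbu → yumpirbu   [pre-nasal raising]
  yumpirbu → yumpirpu   [unconditioned shift]
  yumpirpu → yumfirfu   [unconditioned shift]
  yumfirfu (rule 4 does not apply)
  yumfirfu (rule 5 does not apply)
  giving Uldile yumfirfu.
If borrowed from Panikar 'yomperbu' after the early changes, it would undergo only the recent ones:
  rule 3 (unconditioned shift): yomperbu → yomferbu
  rule 4 (vowel merger): no change (yomferbu)
  rule 5 (final devoicing): no change (yomferbu)
  ⇒ as a loan: yomferbu
Uldile 'yomferbu' matches the loan outcome 'yomferbu', not the inherited 'yumfirfu' — it skipped the early Uldile changes, so it was borrowed from Panikar.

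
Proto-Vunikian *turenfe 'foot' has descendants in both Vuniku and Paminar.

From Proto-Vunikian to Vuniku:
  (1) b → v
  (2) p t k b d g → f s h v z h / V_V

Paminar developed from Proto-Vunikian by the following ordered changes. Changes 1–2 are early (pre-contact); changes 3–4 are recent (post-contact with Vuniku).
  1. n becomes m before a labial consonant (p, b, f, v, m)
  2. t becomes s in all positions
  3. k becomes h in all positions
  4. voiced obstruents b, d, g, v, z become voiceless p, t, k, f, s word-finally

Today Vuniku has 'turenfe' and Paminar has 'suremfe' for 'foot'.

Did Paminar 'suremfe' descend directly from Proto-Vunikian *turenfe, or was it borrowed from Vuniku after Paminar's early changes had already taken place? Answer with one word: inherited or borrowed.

inherited

If inherited, *turenfe would pass through all of Paminar's changes:
Paminar: *turenfe > turemfe > suremfe  (by nasal place assimilation, unconditioned shift)
If borrowed from Vuniku 'turenfe' after the early changes, it would undergo only the recent ones:
  rule 3 (unconditioned shift): no change (turenfe)
  rule 4 (final devoicing): no change (turenfe)
  ⇒ as a loan: turenfe
Paminar 'suremfe' matches the inherited outcome exactly, so it is an inherited cognate, not a loan.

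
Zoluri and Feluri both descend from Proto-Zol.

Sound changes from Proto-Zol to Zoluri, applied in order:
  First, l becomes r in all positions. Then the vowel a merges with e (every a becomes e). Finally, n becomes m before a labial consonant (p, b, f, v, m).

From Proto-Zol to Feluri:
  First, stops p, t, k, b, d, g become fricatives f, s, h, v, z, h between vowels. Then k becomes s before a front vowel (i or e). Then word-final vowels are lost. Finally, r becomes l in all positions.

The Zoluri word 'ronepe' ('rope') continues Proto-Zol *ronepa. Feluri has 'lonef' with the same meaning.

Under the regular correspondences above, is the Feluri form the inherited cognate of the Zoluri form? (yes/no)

Derive the expected Feluri reflex of *ronepa:
Feluri: *ronepa
  ronepa → ronefa   [intervocalic lenition]
  ronefa (rule 2 does not apply)
  ronefa → ronef   [apocope]
  ronef → lonef   [unconditioned shift]
  giving Feluri lonef.
Feluri 'lonef' matches the regular reflex exactly, so the pair is cognate.

yes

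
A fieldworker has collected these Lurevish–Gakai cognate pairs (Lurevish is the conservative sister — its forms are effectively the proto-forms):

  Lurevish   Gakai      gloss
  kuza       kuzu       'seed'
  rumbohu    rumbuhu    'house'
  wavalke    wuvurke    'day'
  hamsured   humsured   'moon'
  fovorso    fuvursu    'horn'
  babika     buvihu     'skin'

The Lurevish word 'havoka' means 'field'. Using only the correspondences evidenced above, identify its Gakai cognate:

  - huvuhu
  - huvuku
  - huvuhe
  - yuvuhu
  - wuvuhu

huvuhu

wavalke ~ wuvurke — Lurevish a corresponds to Gakai u after a consonant, before a labial obstruent.
rumbohu ~ rumbuhu — Lurevish o corresponds to Gakai u after a consonant, before a consonant other than r, m, n, p, b, f, v.
babika ~ buvihu — Lurevish k corresponds to Gakai h between vowels (before a back vowel).
kuza ~ kuzu, babika ~ buvihu — Lurevish a corresponds to Gakai u word-finally.
Applying these to Lurevish 'havoka':
  havoka → huvoka   (a→u after a consonant, before a labial obstruent)
  huvoka → huvuka   (o→u after a consonant, before a consonant other than r, m, n, p, b, f, v)
  huvuka → huvuha   (k→h between vowels (before a back vowel))
  huvuha → huvuhu   (a→u word-finally)
So the Gakai cognate is 'huvuhu'.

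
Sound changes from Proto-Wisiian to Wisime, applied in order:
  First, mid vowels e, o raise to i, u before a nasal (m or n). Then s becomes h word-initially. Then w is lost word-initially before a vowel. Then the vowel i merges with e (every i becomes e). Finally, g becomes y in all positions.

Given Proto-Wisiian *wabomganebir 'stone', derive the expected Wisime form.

Wisime: start from *wabomganebir.
  rule 1 (pre-nasal raising): wabomganebir → wabumganebir
  rule 2: no change — wabumganebir
  rule 3 (glide loss): wabumganebir → abumganebir
  rule 4 (vowel merger): abumganebir → abumganeber
  rule 5 (unconditioned shift): abumganeber → abumyaneber
  ⇒ Wisime abumyaneber

abumyaneber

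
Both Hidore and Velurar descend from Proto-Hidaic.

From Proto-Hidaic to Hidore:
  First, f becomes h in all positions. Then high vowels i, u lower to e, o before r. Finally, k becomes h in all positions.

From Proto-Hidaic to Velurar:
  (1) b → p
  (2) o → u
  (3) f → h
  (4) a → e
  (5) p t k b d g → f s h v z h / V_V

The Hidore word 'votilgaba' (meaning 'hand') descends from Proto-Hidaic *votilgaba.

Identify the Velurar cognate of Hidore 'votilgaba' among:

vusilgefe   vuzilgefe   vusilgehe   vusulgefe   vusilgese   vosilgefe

vusilgefe

Velurar: start from *votilgaba.
  rule 1 (unconditioned shift): votilgaba → votilgapa
  rule 2 (vowel merger): votilgapa → vutilgapa
  rule 3: no change — vutilgapa
  rule 4 (vowel merger): vutilgapa → vutilgepe
  rule 5 (intervocalic lenition): vutilgepe → vusilgefe
  ⇒ Velurar vusilgefe
Among the options, 'vusilgefe' alone shows every Velurar change applied in order.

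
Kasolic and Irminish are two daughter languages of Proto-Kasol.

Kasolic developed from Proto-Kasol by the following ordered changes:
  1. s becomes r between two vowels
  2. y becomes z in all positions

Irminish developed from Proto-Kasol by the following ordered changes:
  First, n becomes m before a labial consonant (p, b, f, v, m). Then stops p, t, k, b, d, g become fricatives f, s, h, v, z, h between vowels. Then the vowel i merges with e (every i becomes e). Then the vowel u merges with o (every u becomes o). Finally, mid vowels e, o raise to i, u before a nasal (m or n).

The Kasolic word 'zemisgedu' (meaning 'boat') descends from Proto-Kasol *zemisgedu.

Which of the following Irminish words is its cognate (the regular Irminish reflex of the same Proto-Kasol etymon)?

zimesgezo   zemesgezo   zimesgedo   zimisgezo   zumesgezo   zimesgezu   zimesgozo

zimesgezo

Irminish: *zemisgedu > zemisgezu > zemesgezu > zemesgezo > zimesgezo  (by intervocalic lenition, vowel merger, vowel merger, pre-nasal raising)
Among the options, 'zimesgezo' alone shows every Irminish change applied in order.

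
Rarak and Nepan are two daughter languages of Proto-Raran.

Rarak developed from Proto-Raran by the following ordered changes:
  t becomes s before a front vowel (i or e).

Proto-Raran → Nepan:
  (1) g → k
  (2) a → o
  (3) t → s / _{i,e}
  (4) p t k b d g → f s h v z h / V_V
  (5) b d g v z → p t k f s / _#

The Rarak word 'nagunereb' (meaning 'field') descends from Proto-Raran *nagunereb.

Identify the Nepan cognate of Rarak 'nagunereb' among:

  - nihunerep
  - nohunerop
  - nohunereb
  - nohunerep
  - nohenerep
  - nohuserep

Nepan: start from *nagunereb.
  rule 1 (unconditioned shift): nagunereb → nakunereb
  rule 2 (vowel merger): nakunereb → nokunereb
  rule 3: no change — nokunereb
  rule 4 (intervocalic lenition): nokunereb → nohunereb
  rule 5 (final devoicing): nohunereb → nohunerep
  ⇒ Nepan nohunerep
The other candidates each miss or misapply at least one Nepan change.

nohunerep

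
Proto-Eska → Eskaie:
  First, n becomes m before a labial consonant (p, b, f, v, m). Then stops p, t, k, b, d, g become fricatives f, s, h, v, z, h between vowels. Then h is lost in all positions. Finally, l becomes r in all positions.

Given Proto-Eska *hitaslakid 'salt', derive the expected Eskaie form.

Eskaie: *hitaslakid
  hitaslakid (rule 1 does not apply)
  hitaslakid → hisaslahid   [intervocalic lenition]
  hisaslahid → isaslaid   [h-loss]
  isaslaid → isasraid   [unconditioned shift]
  giving Eskaie isasraid.

isasraid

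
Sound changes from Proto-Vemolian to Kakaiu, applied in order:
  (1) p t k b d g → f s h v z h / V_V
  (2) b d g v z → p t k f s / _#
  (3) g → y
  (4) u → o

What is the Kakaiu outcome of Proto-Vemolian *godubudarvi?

Kakaiu: *godubudarvi
  godubudarvi → gozuvuzarvi   [intervocalic lenition]
  gozuvuzarvi (rule 2 does not apply)
  gozuvuzarvi → yozuvuzarvi   [unconditioned shift]
  yozuvuzarvi → yozovozarvi   [vowel merger]
  giving Kakaiu yozovozarvi.

yozovozarvi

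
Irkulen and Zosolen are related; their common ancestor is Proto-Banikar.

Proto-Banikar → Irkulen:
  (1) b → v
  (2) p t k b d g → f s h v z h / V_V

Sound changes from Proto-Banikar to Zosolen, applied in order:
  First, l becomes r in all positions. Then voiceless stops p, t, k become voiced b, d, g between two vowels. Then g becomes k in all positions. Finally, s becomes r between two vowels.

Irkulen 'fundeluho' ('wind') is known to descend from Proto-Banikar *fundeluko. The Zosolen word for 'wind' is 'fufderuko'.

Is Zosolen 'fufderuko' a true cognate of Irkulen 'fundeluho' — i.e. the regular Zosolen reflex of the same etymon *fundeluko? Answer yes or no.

no

Derive the expected Zosolen reflex of *fundeluko:
Zosolen: start from *fundeluko.
  rule 1 (unconditioned shift): fundeluko → funderuko
  rule 2 (intervocalic voicing): funderuko → funderugo
  rule 3 (unconditioned shift): funderugo → funderuko
  rule 4: no change — funderuko
  ⇒ Zosolen funderuko
The regular Zosolen reflex would be 'funderuko', but the attested form is 'fufderuko'. The correspondence is irregular, so they are not cognates (the Zosolen form has a different source).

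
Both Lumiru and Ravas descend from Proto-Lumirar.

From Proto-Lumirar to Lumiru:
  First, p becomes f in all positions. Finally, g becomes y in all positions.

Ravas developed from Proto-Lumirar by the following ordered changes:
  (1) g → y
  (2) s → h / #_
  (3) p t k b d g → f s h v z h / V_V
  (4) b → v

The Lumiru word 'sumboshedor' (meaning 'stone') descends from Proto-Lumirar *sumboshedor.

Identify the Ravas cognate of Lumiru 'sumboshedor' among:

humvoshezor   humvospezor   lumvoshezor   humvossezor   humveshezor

Ravas: *sumboshedor
  sumboshedor (rule 1 does not apply)
  sumboshedor → humboshedor   [debuccalisation]
  humboshedor → humboshezor   [intervocalic lenition]
  humboshezor → humvoshezor   [unconditioned shift]
  giving Ravas humvoshezor.
Only 'humvoshezor' matches the regular Ravas development of *sumboshedor.

humvoshezor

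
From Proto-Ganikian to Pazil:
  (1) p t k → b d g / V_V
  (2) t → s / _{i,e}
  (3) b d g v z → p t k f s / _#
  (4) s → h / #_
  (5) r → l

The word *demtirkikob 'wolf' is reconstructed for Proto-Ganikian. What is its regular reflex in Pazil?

Pazil: *demtirkikob > demtirkigob > demsirkigob > demsirkigop > demsilkigop  (by intervocalic voicing, palatalisation, final devoicing, unconditioned shift)

demsilkigop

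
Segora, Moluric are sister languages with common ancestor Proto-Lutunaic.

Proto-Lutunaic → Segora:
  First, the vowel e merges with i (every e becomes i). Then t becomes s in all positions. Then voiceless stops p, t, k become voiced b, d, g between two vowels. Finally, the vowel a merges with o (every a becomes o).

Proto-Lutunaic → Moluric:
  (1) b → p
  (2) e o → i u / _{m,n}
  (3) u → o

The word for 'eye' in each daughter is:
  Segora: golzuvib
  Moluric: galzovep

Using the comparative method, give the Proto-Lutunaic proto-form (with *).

Position 8: Segora has b, Moluric has p. Taking the neighbouring segments as reconstructed: Segora b can only go back to *b; Moluric p could go back to *p or *b — the one source consistent with every daughter is *b.
Position 2: Segora has o, Moluric has a. Moluric preserves a here (none of its changes turn any other segment into a), so the proto-segment is *a.
Continuing position by position gives *galzuveb; check it forward:
Segora: *galzuveb
  galzuveb → galzuvib   [vowel merger]
  galzuvib (rule 2 does not apply)
  galzuvib (rule 3 does not apply)
  galzuvib → golzuvib   [vowel merger]
  giving Segora golzuvib.
Moluric: *galzuveb
  galzuveb → galzuvep   [unconditioned shift]
  galzuvep (rule 2 does not apply)
  galzuvep → galzovep   [vowel merger]
  giving Moluric galzovep.
Only *galzuveb yields all of Segora golzuvib, Moluric galzovep.

*galzuveb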